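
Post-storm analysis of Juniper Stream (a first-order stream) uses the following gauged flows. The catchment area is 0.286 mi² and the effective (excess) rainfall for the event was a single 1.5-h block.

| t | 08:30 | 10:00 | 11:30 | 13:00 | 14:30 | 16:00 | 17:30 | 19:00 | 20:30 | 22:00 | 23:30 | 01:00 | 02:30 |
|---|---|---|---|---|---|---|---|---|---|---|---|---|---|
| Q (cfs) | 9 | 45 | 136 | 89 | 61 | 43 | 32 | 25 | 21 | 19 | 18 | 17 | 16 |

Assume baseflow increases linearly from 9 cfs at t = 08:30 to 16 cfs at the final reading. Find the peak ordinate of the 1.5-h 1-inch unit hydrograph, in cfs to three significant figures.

U_p ≈ 42.0 cfs

Direct runoff: 0.00, 35.42, 125.83, 78.25, 49.67, 31.08, 19.50, 11.92, 7.33, 4.75, 3.17, 1.58, 0.00 cfs; ΣQ_DR = 368.5 cfs, peak = 125.83 cfs.
Runoff depth d = ΣQ_DR·Δt / A = 368.5 × 5400 / (0.286 mi²) = 2.995 in.
The 1-inch UH is the DRH scaled by (1 in)/d, so U_p = 125.83 × 1/2.995 = 42.0 cfs.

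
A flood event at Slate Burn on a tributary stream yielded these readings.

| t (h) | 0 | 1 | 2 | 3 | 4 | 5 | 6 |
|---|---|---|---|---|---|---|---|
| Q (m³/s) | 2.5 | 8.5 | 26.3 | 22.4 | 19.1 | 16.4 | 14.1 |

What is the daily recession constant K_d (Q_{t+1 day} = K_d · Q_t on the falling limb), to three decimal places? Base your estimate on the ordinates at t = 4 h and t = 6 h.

Between t = 4 h and t = 6 h the flow falls from 19.1 to 14.1 m³/s over 2×1 h = 2 h.
Per-interval ratio K = (14.1/19.1)^(1/2) = 0.8592; K_d = K^(24/1) = 0.026.

K_d ≈ 0.026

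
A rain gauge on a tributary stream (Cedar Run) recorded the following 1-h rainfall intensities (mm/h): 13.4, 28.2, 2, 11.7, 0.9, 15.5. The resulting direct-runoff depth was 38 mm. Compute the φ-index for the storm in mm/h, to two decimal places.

Only the 4 blocks with intensity above φ contribute runoff: 13.4, 28.2, 11.7, 15.5 mm/h.
Σ(I−φ)·Δt = d  ⇒  (13.4+28.2+11.7+15.5 − 4φ)·1 = 38
φ = (68.80 − 38/1) / 4 = 7.70 mm/h.

φ ≈ 7.70 mm/h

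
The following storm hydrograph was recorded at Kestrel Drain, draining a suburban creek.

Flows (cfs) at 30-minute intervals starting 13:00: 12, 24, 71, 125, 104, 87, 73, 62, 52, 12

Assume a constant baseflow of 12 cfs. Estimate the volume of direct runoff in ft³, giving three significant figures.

Direct-runoff ordinates (Q − Q_b): 0.0, 12.0, 59.0, 113.0, 92.0, 75.0, 61.0, 50.0, 40.0, 0.0 cfs.
ΣQ_DR = 502.0 cfs.
With Δt = 0.5 h = 1800 s, V = ΣQ_DR · Δt = 502.0 × 1800 = 9.04 × 10^5 ft³.

V ≈ 9.04 × 10^5 ft³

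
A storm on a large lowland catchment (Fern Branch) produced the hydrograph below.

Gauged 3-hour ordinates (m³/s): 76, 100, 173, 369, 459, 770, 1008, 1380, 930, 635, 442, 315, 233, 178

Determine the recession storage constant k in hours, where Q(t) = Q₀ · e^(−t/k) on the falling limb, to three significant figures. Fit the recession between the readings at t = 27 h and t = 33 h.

k ≈ 8.56 h

On the falling limb, Q drops from 635 to 315 m³/s between t = 27 h and t = 33 h (Δt = 6 h).
k = −Δt / ln(Q₂/Q₁) = −6 / ln(315/635) = 8.56 h.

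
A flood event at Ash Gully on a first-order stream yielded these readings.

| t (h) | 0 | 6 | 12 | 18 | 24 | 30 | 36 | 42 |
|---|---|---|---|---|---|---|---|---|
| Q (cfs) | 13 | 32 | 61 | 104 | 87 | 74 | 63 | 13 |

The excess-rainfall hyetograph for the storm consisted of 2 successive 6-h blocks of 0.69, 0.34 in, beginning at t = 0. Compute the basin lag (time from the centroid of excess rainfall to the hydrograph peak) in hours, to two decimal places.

Centroid of excess rainfall: t_c = Σ P_i·t̄_i / ΣP_i = 4.9806 h (block centres at 3, 9 h).
Hydrograph peak occurs at t = 18 h, so basin lag t_L = 18 − 4.9806 = 13.02 h.

t_L ≈ 13.02 h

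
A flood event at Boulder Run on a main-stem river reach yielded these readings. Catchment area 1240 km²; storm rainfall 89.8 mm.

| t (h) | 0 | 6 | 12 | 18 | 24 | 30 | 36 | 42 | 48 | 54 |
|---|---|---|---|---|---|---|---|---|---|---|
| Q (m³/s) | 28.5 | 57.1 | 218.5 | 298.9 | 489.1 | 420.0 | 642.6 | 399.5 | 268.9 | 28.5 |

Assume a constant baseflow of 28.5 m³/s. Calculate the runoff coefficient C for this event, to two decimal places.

C ≈ 0.50

ΣQ_DR = 2567 m³/s; V = ΣQ_DR·Δt = 5.544 × 10^7 m³.
Runoff depth d = V / A = 44.71 mm.
C = d / P = 44.71 / 89.8 = 0.50.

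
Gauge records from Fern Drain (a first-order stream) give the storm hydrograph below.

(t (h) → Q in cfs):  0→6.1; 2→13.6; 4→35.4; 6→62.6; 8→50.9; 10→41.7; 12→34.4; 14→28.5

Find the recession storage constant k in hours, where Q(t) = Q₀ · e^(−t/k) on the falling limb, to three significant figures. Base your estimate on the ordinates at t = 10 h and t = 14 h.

k ≈ 10.5 h

On the falling limb, Q drops from 41.7 to 28.5 cfs between t = 10 h and t = 14 h (Δt = 4 h).
k = −Δt / ln(Q₂/Q₁) = −4 / ln(28.5/41.7) = 10.5 h.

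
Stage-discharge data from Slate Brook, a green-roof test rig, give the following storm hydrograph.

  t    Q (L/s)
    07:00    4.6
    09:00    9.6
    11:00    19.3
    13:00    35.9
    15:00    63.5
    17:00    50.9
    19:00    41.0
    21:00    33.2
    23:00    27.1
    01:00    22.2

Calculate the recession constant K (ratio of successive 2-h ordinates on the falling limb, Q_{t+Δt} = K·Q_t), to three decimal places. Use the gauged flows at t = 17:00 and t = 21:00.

Using the recession-limb readings at t = 17:00 and t = 21:00: Q falls from 50.9 to 33.2 L/s over 2 intervals.
K = (Q₂/Q₁)^(1/2) = (33.2/50.9)^(1/2) = 0.808.

K ≈ 0.808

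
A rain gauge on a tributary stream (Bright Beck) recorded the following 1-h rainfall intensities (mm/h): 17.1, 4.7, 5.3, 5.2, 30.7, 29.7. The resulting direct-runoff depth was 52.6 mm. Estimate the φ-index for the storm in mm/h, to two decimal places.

Only the 3 blocks with intensity above φ contribute runoff: 17.1, 30.7, 29.7 mm/h.
Σ(I−φ)·Δt = d  ⇒  (17.1+30.7+29.7 − 3φ)·1 = 52.6
φ = (77.50 − 52.6/1) / 3 = 8.30 mm/h.

φ ≈ 8.30 mm/h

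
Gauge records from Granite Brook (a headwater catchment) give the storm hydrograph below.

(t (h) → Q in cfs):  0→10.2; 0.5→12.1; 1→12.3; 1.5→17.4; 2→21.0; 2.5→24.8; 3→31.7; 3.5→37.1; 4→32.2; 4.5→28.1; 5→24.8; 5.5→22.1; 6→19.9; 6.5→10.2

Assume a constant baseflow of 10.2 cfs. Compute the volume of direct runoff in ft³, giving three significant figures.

Direct-runoff ordinates (Q − Q_b): 0.0, 1.9, 2.1, 7.2, 10.8, 14.6, 21.5, 26.9, 22.0, 17.9, 14.6, 11.9, 9.7, 0.0 cfs.
ΣQ_DR = 161.1 cfs.
With Δt = 0.5 h = 1800 s, V = ΣQ_DR · Δt = 161.1 × 1800 = 2.90 × 10^5 ft³.

V ≈ 2.90 × 10^5 ft³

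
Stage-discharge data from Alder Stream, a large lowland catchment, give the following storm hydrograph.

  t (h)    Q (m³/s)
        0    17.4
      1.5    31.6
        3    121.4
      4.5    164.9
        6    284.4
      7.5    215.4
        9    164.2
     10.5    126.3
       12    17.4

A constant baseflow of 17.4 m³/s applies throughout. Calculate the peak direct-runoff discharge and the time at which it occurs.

Subtracting baseflow gives direct-runoff ordinates: 0.0, 14.2, 104.0, 147.5, 267.0, 198.0, 146.8, 108.9, 0.0 m³/s.
The maximum is 267.0 m³/s, occurring at the reading for t = 6 h.

Q_p = 267.0 m³/s at t = 6 h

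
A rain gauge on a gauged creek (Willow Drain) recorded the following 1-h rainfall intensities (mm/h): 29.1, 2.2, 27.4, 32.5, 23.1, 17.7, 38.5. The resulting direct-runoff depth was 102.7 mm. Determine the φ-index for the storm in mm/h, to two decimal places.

Only the 6 blocks with intensity above φ contribute runoff: 29.1, 27.4, 32.5, 23.1, 17.7, 38.5 mm/h.
Σ(I−φ)·Δt = d  ⇒  (29.1+27.4+32.5+23.1+17.7+38.5 − 6φ)·1 = 102.7
φ = (168.3 − 102.7/1) / 6 = 10.93 mm/h.

φ ≈ 10.93 mm/h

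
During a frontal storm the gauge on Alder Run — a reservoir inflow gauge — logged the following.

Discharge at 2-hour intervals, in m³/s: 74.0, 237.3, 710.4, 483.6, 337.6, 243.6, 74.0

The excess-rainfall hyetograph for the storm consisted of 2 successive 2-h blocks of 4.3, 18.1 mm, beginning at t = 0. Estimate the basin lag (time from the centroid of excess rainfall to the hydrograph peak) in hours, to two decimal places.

t_L ≈ 1.38 h

Centroid of excess rainfall: t_c = Σ P_i·t̄_i / ΣP_i = 2.6161 h (block centres at 1, 3 h).
Hydrograph peak occurs at t = 4 h, so basin lag t_L = 4 − 2.6161 = 1.38 h.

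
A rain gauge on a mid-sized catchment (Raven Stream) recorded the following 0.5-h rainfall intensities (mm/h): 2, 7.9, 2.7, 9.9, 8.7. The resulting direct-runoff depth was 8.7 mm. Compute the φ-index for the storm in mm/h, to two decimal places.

φ ≈ 3.03 mm/h

Only the 3 blocks with intensity above φ contribute runoff: 7.9, 9.9, 8.7 mm/h.
Σ(I−φ)·Δt = d  ⇒  (7.9+9.9+8.7 − 3φ)·0.5 = 8.7
φ = (26.50 − 8.7/0.5) / 3 = 3.03 mm/h.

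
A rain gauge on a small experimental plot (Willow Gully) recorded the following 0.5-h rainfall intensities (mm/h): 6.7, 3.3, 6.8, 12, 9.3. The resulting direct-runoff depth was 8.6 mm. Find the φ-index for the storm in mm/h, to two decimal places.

φ ≈ 4.40 mm/h

Only the 4 blocks with intensity above φ contribute runoff: 6.7, 6.8, 12, 9.3 mm/h.
Σ(I−φ)·Δt = d  ⇒  (6.7+6.8+12+9.3 − 4φ)·0.5 = 8.6
φ = (34.80 − 8.6/0.5) / 4 = 4.40 mm/h.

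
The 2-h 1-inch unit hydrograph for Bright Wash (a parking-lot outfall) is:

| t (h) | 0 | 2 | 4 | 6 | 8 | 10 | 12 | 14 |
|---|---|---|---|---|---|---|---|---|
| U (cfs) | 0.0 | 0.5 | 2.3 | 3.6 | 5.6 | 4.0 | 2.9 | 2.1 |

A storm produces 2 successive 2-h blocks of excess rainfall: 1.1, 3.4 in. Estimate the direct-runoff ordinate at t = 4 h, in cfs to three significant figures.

Q ≈ 4.23 cfs

By discrete convolution, Q_j = Σ (P_i / 1 in) · U_{j−i}.
At t = 4 h (j=2): Q = (1.1/1)·2.3 + (3.4/1)·0.5 = 4.23 cfs.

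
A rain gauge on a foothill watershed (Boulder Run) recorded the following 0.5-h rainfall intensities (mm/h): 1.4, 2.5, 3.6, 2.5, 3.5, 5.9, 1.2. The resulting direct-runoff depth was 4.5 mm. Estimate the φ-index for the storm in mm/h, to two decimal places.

Only the 5 blocks with intensity above φ contribute runoff: 2.5, 3.6, 2.5, 3.5, 5.9 mm/h.
Σ(I−φ)·Δt = d  ⇒  (2.5+3.6+2.5+3.5+5.9 − 5φ)·0.5 = 4.5
φ = (18.00 − 4.5/0.5) / 5 = 1.80 mm/h.

φ ≈ 1.80 mm/h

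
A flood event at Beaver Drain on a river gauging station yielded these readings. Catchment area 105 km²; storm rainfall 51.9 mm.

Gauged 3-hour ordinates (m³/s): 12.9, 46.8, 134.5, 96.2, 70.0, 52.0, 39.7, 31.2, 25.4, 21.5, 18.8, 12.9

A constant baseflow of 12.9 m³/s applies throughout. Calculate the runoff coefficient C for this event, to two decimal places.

ΣQ_DR = 407.1 m³/s; V = ΣQ_DR·Δt = 4.397 × 10^6 m³.
Runoff depth d = V / A = 41.87 mm.
C = d / P = 41.87 / 51.9 = 0.81.

C ≈ 0.81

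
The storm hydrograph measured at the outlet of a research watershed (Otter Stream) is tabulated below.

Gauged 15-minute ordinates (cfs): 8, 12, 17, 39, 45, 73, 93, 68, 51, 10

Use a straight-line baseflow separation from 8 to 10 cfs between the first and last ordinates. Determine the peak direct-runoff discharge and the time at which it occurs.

Subtracting baseflow gives direct-runoff ordinates: 0.00, 3.78, 8.56, 30.33, 36.11, 63.89, 83.67, 58.44, 41.22, 0.00 cfs.
The maximum is 83.67 cfs, occurring at the reading for t = 1.5 h.

Q_p = 83.67 cfs at t = 1.5 h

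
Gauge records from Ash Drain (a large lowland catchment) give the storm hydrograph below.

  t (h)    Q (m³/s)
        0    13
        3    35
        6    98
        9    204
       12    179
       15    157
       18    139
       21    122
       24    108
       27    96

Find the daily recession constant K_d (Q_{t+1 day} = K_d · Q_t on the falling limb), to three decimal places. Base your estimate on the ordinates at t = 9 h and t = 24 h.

Between t = 9 h and t = 24 h the flow falls from 204 to 108 m³/s over 5×3 h = 15 h.
Per-interval ratio K = (108/204)^(1/5) = 0.8806; K_d = K^(24/3) = 0.361.

K_d ≈ 0.361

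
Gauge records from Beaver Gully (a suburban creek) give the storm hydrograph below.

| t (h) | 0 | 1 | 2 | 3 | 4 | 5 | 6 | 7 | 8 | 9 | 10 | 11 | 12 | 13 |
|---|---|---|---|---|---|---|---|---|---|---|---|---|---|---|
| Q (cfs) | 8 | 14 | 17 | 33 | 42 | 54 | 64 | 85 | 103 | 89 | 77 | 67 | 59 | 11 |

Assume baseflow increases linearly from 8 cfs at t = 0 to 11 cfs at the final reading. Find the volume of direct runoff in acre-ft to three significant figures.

Direct-runoff ordinates (Q − Q_b): 0.00, 5.77, 8.54, 24.31, 33.08, 44.85, 54.62, 75.38, 93.15, 78.92, 66.69, 56.46, 48.23, 0.00 cfs.
ΣQ_DR = 590.0 cfs.
With Δt = 1 h = 3600 s, V = ΣQ_DR · Δt = 590.0 × 3600 = 2.12 × 10^6 ft³ = 48.8 acre-ft.

V ≈ 48.8 acre-ft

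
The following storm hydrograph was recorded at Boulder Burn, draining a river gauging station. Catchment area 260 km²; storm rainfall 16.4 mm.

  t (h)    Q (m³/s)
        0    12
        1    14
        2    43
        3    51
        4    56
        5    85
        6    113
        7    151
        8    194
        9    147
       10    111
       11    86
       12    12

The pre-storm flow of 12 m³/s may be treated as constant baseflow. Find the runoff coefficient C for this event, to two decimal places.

C ≈ 0.78

ΣQ_DR = 919.0 m³/s; V = ΣQ_DR·Δt = 3.308 × 10^6 m³.
Runoff depth d = V / A = 12.72 mm.
C = d / P = 12.72 / 16.4 = 0.78.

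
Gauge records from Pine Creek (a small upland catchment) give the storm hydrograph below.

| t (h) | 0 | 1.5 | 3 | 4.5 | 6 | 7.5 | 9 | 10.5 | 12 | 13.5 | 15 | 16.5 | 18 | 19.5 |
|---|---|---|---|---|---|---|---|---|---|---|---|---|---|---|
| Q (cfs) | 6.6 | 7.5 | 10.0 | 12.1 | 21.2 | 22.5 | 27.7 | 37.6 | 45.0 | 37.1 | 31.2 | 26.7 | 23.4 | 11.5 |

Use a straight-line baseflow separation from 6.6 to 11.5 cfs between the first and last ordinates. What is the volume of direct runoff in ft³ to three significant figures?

Direct-runoff ordinates (Q − Q_b): 0.00, 0.52, 2.65, 4.37, 13.09, 14.02, 18.84, 28.36, 35.38, 27.11, 20.83, 15.95, 12.28, 0.00 cfs.
ΣQ_DR = 193.4 cfs.
With Δt = 1.5 h = 5400 s, V = ΣQ_DR · Δt = 193.4 × 5400 = 1.04 × 10^6 ft³.

V ≈ 1.04 × 10^6 ft³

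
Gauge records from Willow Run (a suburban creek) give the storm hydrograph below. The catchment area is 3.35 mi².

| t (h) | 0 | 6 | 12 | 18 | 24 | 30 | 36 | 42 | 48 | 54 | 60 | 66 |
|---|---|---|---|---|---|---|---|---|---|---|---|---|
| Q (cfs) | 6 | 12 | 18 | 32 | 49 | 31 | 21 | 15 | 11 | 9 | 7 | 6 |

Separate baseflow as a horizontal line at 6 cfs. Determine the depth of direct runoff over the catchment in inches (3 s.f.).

Direct runoff: 0.0, 6.0, 12.0, 26.0, 43.0, 25.0, 15.0, 9.0, 5.0, 3.0, 1.0, 0.0 cfs; ΣQ_DR = 145.0 cfs.
V = ΣQ_DR · Δt = 145.0 × 21600 s = 3.132 × 10^6 ft³.
Over A = 3.35 mi², depth = V / A = 0.402 in.

d ≈ 0.402 in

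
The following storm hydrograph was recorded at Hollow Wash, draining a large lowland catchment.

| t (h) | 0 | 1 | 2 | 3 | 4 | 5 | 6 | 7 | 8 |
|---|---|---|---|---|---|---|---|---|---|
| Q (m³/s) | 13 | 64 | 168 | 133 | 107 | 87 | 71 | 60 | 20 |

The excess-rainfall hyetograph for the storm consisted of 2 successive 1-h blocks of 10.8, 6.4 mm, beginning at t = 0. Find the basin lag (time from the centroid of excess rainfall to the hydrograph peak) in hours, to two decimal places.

Centroid of excess rainfall: t_c = Σ P_i·t̄_i / ΣP_i = 0.8721 h (block centres at 0.5, 1.5 h).
Hydrograph peak occurs at t = 2 h, so basin lag t_L = 2 − 0.8721 = 1.13 h.

t_L ≈ 1.13 h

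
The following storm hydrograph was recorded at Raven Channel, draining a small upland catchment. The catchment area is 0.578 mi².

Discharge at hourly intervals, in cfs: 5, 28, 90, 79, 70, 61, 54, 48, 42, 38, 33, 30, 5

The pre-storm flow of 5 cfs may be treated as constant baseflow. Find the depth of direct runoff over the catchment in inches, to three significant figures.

d ≈ 1.39 in

Direct runoff: 0.0, 23.0, 85.0, 74.0, 65.0, 56.0, 49.0, 43.0, 37.0, 33.0, 28.0, 25.0, 0.0 cfs; ΣQ_DR = 518.0 cfs.
V = ΣQ_DR · Δt = 518.0 × 3600 s = 1.865 × 10^6 ft³.
Over A = 0.578 mi², depth = V / A = 1.39 in.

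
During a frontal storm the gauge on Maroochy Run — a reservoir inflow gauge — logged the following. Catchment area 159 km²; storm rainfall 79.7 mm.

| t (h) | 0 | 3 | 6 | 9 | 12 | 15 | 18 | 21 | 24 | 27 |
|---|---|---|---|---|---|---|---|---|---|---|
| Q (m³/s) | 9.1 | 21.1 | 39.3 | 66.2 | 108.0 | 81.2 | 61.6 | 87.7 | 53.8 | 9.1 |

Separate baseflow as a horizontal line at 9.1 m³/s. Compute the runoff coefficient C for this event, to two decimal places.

ΣQ_DR = 446.1 m³/s; V = ΣQ_DR·Δt = 4.818 × 10^6 m³.
Runoff depth d = V / A = 30.30 mm.
C = d / P = 30.30 / 79.7 = 0.38.

C ≈ 0.38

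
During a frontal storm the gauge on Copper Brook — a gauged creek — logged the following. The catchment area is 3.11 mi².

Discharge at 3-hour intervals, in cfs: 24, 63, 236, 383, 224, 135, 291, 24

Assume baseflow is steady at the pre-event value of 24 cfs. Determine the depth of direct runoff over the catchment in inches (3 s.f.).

Direct runoff: 0.0, 39.0, 212.0, 359.0, 200.0, 111.0, 267.0, 0.0 cfs; ΣQ_DR = 1188 cfs.
V = ΣQ_DR · Δt = 1188 × 10800 s = 1.283 × 10^7 ft³.
Over A = 3.11 mi², depth = V / A = 1.78 in.

d ≈ 1.78 in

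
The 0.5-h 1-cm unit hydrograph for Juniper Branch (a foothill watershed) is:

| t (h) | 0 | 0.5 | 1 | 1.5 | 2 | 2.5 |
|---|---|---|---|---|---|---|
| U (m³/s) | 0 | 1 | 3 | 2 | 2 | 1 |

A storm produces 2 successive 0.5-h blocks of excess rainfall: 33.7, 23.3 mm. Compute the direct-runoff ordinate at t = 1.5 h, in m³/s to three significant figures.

By discrete convolution, Q_j = Σ (P_i / 10 mm) · U_{j−i}.
At t = 1.5 h (j=3): Q = (33.7/10)·2 + (23.3/10)·3 = 13.7 m³/s.

Q ≈ 13.7 m³/s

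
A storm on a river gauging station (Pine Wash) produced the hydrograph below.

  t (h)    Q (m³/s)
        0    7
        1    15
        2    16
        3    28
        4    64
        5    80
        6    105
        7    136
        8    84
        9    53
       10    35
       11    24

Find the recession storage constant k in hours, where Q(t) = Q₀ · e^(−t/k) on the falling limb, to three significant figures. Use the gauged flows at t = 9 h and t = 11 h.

k ≈ 2.52 h

On the falling limb, Q drops from 53 to 24 m³/s between t = 9 h and t = 11 h (Δt = 2 h).
k = −Δt / ln(Q₂/Q₁) = −2 / ln(24/53) = 2.52 h.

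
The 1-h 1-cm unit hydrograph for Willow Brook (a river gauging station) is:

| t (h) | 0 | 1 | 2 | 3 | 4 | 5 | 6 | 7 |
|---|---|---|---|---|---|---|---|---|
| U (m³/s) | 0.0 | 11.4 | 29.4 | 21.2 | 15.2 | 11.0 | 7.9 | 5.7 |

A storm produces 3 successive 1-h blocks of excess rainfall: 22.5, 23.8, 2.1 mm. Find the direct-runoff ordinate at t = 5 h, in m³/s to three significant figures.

Q ≈ 65.4 m³/s

By discrete convolution, Q_j = Σ (P_i / 10 mm) · U_{j−i}.
At t = 5 h (j=5): Q = (22.5/10)·11.0 + (23.8/10)·15.2 + (2.1/10)·21.2 = 65.4 m³/s.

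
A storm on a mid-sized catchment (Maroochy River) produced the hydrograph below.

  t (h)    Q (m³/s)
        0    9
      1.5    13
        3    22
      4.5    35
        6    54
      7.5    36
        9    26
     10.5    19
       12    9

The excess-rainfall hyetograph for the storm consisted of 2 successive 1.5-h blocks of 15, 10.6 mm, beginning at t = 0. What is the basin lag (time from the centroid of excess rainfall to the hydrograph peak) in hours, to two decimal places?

Centroid of excess rainfall: t_c = Σ P_i·t̄_i / ΣP_i = 1.3711 h (block centres at 0.75, 2.25 h).
Hydrograph peak occurs at t = 6 h, so basin lag t_L = 6 − 1.3711 = 4.63 h.

t_L ≈ 4.63 h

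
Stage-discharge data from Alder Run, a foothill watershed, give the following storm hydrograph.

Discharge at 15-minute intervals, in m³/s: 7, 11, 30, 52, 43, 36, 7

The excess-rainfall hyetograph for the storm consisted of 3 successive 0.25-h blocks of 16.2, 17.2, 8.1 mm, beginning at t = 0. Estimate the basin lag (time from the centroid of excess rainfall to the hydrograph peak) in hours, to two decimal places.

t_L ≈ 0.42 h

Centroid of excess rainfall: t_c = Σ P_i·t̄_i / ΣP_i = 0.3262 h (block centres at 0.125, 0.375, 0.625 h).
Hydrograph peak occurs at t = 0.75 h, so basin lag t_L = 0.75 − 0.3262 = 0.42 h.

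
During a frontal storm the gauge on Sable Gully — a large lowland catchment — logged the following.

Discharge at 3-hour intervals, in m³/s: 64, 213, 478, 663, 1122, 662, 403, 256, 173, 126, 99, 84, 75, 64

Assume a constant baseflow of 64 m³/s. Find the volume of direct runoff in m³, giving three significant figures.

Direct-runoff ordinates (Q − Q_b): 0.0, 149.0, 414.0, 599.0, 1058.0, 598.0, 339.0, 192.0, 109.0, 62.0, 35.0, 20.0, 11.0, 0.0 m³/s.
ΣQ_DR = 3586 m³/s.
With Δt = 3 h = 10800 s, V = ΣQ_DR · Δt = 3586 × 10800 = 3.87 × 10^7 m³.

V ≈ 3.87 × 10^7 m³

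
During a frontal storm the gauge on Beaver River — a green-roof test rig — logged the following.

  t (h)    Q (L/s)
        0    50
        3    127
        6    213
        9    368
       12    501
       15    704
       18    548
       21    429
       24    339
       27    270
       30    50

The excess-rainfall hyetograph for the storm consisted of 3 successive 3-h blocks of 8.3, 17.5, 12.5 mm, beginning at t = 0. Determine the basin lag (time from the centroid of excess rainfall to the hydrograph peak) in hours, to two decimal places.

t_L ≈ 10.17 h

Centroid of excess rainfall: t_c = Σ P_i·t̄_i / ΣP_i = 4.8290 h (block centres at 1.5, 4.5, 7.5 h).
Hydrograph peak occurs at t = 15 h, so basin lag t_L = 15 − 4.8290 = 10.17 h.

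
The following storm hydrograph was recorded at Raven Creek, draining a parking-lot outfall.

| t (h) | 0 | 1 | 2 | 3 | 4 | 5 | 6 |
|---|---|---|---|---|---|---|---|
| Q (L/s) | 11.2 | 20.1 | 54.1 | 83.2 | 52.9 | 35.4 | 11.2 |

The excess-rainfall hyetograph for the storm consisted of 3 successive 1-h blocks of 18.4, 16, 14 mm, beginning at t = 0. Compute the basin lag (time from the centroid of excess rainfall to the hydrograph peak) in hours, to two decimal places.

t_L ≈ 1.59 h

Centroid of excess rainfall: t_c = Σ P_i·t̄_i / ΣP_i = 1.4091 h (block centres at 0.5, 1.5, 2.5 h).
Hydrograph peak occurs at t = 3 h, so basin lag t_L = 3 − 1.4091 = 1.59 h.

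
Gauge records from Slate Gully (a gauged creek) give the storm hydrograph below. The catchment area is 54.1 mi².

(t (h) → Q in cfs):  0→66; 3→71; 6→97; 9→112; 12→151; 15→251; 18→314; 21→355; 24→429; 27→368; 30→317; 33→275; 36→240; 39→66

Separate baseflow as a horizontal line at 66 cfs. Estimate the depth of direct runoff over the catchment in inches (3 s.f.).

d ≈ 0.188 in

Direct runoff: 0.0, 5.0, 31.0, 46.0, 85.0, 185.0, 248.0, 289.0, 363.0, 302.0, 251.0, 209.0, 174.0, 0.0 cfs; ΣQ_DR = 2188 cfs.
V = ΣQ_DR · Δt = 2188 × 10800 s = 2.363 × 10^7 ft³.
Over A = 54.1 mi², depth = V / A = 0.188 in.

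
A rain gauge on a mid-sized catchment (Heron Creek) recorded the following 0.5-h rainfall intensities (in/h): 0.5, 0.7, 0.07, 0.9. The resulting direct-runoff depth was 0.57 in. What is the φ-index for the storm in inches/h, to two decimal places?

φ ≈ 0.32 in/h

Only the 3 blocks with intensity above φ contribute runoff: 0.5, 0.7, 0.9 in/h.
Σ(I−φ)·Δt = d  ⇒  (0.5+0.7+0.9 − 3φ)·0.5 = 0.57
φ = (2.100 − 0.57/0.5) / 3 = 0.32 in/h.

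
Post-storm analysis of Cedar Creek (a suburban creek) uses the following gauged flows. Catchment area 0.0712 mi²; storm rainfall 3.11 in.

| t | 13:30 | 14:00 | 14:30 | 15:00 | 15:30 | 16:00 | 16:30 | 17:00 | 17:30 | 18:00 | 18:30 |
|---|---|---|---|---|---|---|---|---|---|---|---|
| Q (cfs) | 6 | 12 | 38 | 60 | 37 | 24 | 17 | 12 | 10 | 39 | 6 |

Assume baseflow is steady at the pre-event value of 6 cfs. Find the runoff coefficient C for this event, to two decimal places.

C ≈ 0.68

ΣQ_DR = 195.0 cfs; V = ΣQ_DR·Δt = 3.510 × 10^5 ft³.
Runoff depth d = V / A = 2.122 in.
C = d / P = 2.122 / 3.11 = 0.68.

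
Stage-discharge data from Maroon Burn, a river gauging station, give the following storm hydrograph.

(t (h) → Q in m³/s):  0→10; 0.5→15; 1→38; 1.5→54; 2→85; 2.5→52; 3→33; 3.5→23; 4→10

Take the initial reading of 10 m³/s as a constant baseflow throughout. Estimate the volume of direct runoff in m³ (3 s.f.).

V ≈ 4.14 × 10^5 m³

Direct-runoff ordinates (Q − Q_b): 0.0, 5.0, 28.0, 44.0, 75.0, 42.0, 23.0, 13.0, 0.0 m³/s.
ΣQ_DR = 230.0 m³/s.
With Δt = 0.5 h = 1800 s, V = ΣQ_DR · Δt = 230.0 × 1800 = 4.14 × 10^5 m³.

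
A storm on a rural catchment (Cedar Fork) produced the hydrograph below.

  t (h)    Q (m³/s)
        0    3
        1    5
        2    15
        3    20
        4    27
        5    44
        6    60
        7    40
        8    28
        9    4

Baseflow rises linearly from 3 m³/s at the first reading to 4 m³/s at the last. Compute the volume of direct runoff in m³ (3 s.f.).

V ≈ 7.60 × 10^5 m³

Direct-runoff ordinates (Q − Q_b): 0.00, 1.89, 11.78, 16.67, 23.56, 40.44, 56.33, 36.22, 24.11, 0.00 m³/s.
ΣQ_DR = 211.0 m³/s.
With Δt = 1 h = 3600 s, V = ΣQ_DR · Δt = 211.0 × 3600 = 7.60 × 10^5 m³.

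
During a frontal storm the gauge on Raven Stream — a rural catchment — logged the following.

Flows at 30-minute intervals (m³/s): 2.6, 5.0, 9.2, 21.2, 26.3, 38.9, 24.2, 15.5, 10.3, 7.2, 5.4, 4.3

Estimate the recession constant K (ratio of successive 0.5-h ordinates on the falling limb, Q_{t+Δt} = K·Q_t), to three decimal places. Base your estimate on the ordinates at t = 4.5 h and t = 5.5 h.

Using the recession-limb readings at t = 4.5 h and t = 5.5 h: Q falls from 7.2 to 4.3 m³/s over 2 intervals.
K = (Q₂/Q₁)^(1/2) = (4.3/7.2)^(1/2) = 0.773.

K ≈ 0.773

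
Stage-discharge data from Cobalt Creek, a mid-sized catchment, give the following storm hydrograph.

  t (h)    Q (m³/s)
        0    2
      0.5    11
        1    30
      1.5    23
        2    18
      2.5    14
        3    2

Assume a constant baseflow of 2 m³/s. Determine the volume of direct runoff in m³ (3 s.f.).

V ≈ 1.55 × 10^5 m³

Direct-runoff ordinates (Q − Q_b): 0.0, 9.0, 28.0, 21.0, 16.0, 12.0, 0.0 m³/s.
ΣQ_DR = 86.00 m³/s.
With Δt = 0.5 h = 1800 s, V = ΣQ_DR · Δt = 86.00 × 1800 = 1.55 × 10^5 m³.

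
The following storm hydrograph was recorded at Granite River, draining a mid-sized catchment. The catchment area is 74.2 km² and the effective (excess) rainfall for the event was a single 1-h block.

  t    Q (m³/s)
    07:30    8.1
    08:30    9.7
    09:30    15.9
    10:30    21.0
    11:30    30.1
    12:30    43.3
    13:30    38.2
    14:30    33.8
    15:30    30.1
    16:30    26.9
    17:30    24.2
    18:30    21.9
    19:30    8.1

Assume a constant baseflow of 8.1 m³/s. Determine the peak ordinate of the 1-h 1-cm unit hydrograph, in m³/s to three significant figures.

U_p ≈ 35.2 m³/s

Direct runoff: 0.0, 1.6, 7.8, 12.9, 22.0, 35.2, 30.1, 25.7, 22.0, 18.8, 16.1, 13.8, 0.0 m³/s; ΣQ_DR = 206.0 m³/s, peak = 35.2 m³/s.
Runoff depth d = ΣQ_DR·Δt / A = 206.0 × 3600 / (74.2 km²) = 9.995 mm.
The 1-cm UH is the DRH scaled by (10 mm)/d, so U_p = 35.2 × 10/9.995 = 35.2 m³/s.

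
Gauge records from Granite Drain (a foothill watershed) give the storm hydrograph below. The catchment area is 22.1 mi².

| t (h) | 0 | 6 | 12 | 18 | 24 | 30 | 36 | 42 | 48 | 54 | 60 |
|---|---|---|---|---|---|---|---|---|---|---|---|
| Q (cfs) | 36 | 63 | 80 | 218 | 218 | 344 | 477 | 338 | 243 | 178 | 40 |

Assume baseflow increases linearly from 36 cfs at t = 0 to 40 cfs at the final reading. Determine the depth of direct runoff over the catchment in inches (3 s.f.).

d ≈ 0.764 in

Direct runoff: 0.00, 26.60, 43.20, 180.80, 180.40, 306.00, 438.60, 299.20, 203.80, 138.40, 0.00 cfs; ΣQ_DR = 1817 cfs.
V = ΣQ_DR · Δt = 1817 × 21600 s = 3.925 × 10^7 ft³.
Over A = 22.1 mi², depth = V / A = 0.764 in.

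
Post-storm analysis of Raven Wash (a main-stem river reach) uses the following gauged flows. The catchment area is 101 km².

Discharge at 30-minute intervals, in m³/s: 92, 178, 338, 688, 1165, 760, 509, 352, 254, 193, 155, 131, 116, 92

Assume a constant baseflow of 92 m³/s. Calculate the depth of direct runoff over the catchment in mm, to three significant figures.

d ≈ 66.6 mm

Direct runoff: 0.0, 86.0, 246.0, 596.0, 1073.0, 668.0, 417.0, 260.0, 162.0, 101.0, 63.0, 39.0, 24.0, 0.0 m³/s; ΣQ_DR = 3735 m³/s.
V = ΣQ_DR · Δt = 3735 × 1800 s = 6.723 × 10^6 m³.
Over A = 101 km², depth = V / A = 66.6 mm.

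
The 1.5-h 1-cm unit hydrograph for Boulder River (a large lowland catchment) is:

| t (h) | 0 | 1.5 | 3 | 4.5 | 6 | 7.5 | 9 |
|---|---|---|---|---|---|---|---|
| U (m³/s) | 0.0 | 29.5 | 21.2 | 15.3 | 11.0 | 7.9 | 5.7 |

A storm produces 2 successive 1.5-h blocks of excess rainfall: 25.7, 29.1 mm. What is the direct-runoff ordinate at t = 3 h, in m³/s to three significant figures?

By discrete convolution, Q_j = Σ (P_i / 10 mm) · U_{j−i}.
At t = 3 h (j=2): Q = (25.7/10)·21.2 + (29.1/10)·29.5 = 140 m³/s.

Q ≈ 140 m³/s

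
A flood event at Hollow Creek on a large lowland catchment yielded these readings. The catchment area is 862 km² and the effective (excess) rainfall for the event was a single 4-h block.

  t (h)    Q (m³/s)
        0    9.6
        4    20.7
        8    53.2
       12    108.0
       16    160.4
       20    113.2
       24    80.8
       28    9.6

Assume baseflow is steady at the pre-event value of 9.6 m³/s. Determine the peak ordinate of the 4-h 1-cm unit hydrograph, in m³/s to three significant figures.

U_p ≈ 189 m³/s

Direct runoff: 0.0, 11.1, 43.6, 98.4, 150.8, 103.6, 71.2, 0.0 m³/s; ΣQ_DR = 478.7 m³/s, peak = 150.8 m³/s.
Runoff depth d = ΣQ_DR·Δt / A = 478.7 × 14400 / (862 km²) = 7.997 mm.
The 1-cm UH is the DRH scaled by (10 mm)/d, so U_p = 150.8 × 10/7.997 = 189 m³/s.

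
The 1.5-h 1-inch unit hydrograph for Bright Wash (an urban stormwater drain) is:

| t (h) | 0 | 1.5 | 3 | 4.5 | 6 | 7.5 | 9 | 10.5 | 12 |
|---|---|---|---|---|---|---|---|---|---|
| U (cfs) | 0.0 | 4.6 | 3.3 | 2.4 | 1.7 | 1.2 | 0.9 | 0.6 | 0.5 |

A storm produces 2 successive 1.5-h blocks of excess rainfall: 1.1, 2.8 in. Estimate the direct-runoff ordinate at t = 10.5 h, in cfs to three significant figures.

By discrete convolution, Q_j = Σ (P_i / 1 in) · U_{j−i}.
At t = 10.5 h (j=7): Q = (1.1/1)·0.6 + (2.8/1)·0.9 = 3.18 cfs.

Q ≈ 3.18 cfs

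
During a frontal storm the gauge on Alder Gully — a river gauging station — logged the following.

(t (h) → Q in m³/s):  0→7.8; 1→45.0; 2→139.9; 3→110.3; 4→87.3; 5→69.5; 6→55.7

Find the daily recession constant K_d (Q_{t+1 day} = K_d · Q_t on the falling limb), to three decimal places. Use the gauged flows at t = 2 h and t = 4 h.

K_d ≈ 0.003

Between t = 2 h and t = 4 h the flow falls from 139.9 to 87.3 m³/s over 2×1 h = 2 h.
Per-interval ratio K = (87.3/139.9)^(1/2) = 0.7899; K_d = K^(24/1) = 0.003.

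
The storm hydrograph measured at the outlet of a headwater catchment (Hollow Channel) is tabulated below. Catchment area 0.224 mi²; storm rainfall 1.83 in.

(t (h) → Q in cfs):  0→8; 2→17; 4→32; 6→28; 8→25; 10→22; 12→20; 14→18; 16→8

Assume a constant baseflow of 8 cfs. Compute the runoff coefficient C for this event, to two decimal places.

C ≈ 0.80

ΣQ_DR = 106.0 cfs; V = ΣQ_DR·Δt = 7.632 × 10^5 ft³.
Runoff depth d = V / A = 1.467 in.
C = d / P = 1.467 / 1.83 = 0.80.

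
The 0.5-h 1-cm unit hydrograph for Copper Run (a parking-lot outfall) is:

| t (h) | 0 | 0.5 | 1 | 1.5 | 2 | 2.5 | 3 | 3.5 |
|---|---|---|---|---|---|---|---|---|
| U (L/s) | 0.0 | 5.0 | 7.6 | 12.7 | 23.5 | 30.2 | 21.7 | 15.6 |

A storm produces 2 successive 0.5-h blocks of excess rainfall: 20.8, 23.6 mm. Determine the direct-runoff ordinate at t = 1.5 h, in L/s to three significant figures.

By discrete convolution, Q_j = Σ (P_i / 10 mm) · U_{j−i}.
At t = 1.5 h (j=3): Q = (20.8/10)·12.7 + (23.6/10)·7.6 = 44.4 L/s.

Q ≈ 44.4 L/s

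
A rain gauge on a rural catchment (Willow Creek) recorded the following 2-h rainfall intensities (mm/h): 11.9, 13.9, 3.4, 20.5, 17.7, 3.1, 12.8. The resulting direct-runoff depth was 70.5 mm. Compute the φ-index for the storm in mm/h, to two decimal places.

φ ≈ 8.31 mm/h

Only the 5 blocks with intensity above φ contribute runoff: 11.9, 13.9, 20.5, 17.7, 12.8 mm/h.
Σ(I−φ)·Δt = d  ⇒  (11.9+13.9+20.5+17.7+12.8 − 5φ)·2 = 70.5
φ = (76.80 − 70.5/2) / 5 = 8.31 mm/h.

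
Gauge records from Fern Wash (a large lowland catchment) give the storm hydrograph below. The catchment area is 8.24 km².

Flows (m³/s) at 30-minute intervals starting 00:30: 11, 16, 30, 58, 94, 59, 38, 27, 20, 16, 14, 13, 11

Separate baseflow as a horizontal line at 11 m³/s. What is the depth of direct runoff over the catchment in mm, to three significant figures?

Direct runoff: 0.0, 5.0, 19.0, 47.0, 83.0, 48.0, 27.0, 16.0, 9.0, 5.0, 3.0, 2.0, 0.0 m³/s; ΣQ_DR = 264.0 m³/s.
V = ΣQ_DR · Δt = 264.0 × 1800 s = 4.752 × 10^5 m³.
Over A = 8.24 km², depth = V / A = 57.7 mm.

d ≈ 57.7 mm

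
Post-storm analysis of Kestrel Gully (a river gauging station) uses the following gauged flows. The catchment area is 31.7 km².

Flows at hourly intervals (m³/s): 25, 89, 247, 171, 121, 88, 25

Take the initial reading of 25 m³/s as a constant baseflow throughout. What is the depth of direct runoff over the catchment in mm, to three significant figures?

Direct runoff: 0.0, 64.0, 222.0, 146.0, 96.0, 63.0, 0.0 m³/s; ΣQ_DR = 591.0 m³/s.
V = ΣQ_DR · Δt = 591.0 × 3600 s = 2.128 × 10^6 m³.
Over A = 31.7 km², depth = V / A = 67.1 mm.

d ≈ 67.1 mm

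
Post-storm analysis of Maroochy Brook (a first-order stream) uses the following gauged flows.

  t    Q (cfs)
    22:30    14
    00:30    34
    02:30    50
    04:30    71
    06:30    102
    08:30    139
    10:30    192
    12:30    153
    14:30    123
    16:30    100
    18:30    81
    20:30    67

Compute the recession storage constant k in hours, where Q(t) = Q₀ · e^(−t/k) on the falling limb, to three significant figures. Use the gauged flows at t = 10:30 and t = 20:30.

On the falling limb, Q drops from 192 to 67 cfs between t = 10:30 and t = 20:30 (Δt = 10 h).
k = −Δt / ln(Q₂/Q₁) = −10 / ln(67/192) = 9.50 h.

k ≈ 9.50 h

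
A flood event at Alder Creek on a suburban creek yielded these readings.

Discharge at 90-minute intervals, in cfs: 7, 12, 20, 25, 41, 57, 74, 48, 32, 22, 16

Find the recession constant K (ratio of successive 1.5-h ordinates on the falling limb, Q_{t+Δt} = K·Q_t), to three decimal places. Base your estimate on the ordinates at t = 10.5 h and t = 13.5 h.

Using the recession-limb readings at t = 10.5 h and t = 13.5 h: Q falls from 48 to 22 cfs over 2 intervals.
K = (Q₂/Q₁)^(1/2) = (22/48)^(1/2) = 0.677.

K ≈ 0.677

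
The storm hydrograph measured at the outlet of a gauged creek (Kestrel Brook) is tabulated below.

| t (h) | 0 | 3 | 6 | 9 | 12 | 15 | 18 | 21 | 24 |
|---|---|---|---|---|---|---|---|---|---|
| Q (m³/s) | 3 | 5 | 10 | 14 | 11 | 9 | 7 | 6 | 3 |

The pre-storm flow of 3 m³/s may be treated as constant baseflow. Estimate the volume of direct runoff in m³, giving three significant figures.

Direct-runoff ordinates (Q − Q_b): 0.0, 2.0, 7.0, 11.0, 8.0, 6.0, 4.0, 3.0, 0.0 m³/s.
ΣQ_DR = 41.00 m³/s.
With Δt = 3 h = 10800 s, V = ΣQ_DR · Δt = 41.00 × 10800 = 4.43 × 10^5 m³.

V ≈ 4.43 × 10^5 m³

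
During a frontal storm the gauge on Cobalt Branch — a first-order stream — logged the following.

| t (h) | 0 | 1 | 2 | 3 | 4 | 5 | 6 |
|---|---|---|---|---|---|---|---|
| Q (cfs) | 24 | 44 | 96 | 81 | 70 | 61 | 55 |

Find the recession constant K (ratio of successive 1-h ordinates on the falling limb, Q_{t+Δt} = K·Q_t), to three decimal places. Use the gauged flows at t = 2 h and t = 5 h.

K ≈ 0.860

Using the recession-limb readings at t = 2 h and t = 5 h: Q falls from 96 to 61 cfs over 3 intervals.
K = (Q₂/Q₁)^(1/3) = (61/96)^(1/3) = 0.860.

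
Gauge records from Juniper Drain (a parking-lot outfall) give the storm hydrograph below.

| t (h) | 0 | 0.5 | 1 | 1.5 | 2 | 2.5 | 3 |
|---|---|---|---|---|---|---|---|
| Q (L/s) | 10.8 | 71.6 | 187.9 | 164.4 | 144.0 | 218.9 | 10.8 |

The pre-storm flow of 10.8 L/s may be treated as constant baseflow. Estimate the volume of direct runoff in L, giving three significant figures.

Direct-runoff ordinates (Q − Q_b): 0.0, 60.8, 177.1, 153.6, 133.2, 208.1, 0.0 L/s.
ΣQ_DR = 732.8 L/s.
With Δt = 0.5 h = 1800 s, V = ΣQ_DR · Δt = 732.8 × 1800 = 1.32 × 10^6 L.

V ≈ 1.32 × 10^6 L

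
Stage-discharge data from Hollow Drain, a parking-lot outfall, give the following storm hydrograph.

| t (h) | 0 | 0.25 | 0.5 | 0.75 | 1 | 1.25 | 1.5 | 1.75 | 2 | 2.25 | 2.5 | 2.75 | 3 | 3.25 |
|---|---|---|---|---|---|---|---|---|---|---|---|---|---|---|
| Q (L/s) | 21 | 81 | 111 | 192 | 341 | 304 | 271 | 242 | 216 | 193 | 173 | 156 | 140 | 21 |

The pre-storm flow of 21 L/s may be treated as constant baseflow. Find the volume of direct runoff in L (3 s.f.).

Direct-runoff ordinates (Q − Q_b): 0.0, 60.0, 90.0, 171.0, 320.0, 283.0, 250.0, 221.0, 195.0, 172.0, 152.0, 135.0, 119.0, 0.0 L/s.
ΣQ_DR = 2168 L/s.
With Δt = 0.25 h = 900 s, V = ΣQ_DR · Δt = 2168 × 900 = 1.95 × 10^6 L.

V ≈ 1.95 × 10^6 L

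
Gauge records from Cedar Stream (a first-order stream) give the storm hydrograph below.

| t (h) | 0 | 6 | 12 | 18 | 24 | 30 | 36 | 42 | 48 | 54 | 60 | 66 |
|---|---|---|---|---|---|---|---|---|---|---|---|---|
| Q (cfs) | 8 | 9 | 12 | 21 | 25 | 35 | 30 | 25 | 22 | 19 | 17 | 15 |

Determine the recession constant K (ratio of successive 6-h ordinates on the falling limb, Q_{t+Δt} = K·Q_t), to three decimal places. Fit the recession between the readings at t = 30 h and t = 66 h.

Using the recession-limb readings at t = 30 h and t = 66 h: Q falls from 35 to 15 cfs over 6 intervals.
K = (Q₂/Q₁)^(1/6) = (15/35)^(1/6) = 0.868.

K ≈ 0.868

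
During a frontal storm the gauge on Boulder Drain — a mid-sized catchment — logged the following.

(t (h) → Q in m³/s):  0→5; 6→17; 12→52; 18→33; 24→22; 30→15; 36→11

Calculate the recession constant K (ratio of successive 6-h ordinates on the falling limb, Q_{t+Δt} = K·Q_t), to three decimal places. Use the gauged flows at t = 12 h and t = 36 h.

K ≈ 0.678

Using the recession-limb readings at t = 12 h and t = 36 h: Q falls from 52 to 11 m³/s over 4 intervals.
K = (Q₂/Q₁)^(1/4) = (11/52)^(1/4) = 0.678.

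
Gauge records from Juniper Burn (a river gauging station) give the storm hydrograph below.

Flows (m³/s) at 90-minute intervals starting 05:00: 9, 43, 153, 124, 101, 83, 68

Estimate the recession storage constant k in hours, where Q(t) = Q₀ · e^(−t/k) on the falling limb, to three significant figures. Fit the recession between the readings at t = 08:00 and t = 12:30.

k ≈ 7.36 h

On the falling limb, Q drops from 153 to 83 m³/s between t = 08:00 and t = 12:30 (Δt = 4.5 h).
k = −Δt / ln(Q₂/Q₁) = −4.5 / ln(83/153) = 7.36 h.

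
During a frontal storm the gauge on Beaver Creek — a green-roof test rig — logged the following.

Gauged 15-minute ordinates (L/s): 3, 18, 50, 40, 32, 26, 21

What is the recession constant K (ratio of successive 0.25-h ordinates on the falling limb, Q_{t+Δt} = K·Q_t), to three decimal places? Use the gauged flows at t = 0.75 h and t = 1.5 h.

K ≈ 0.807

Using the recession-limb readings at t = 0.75 h and t = 1.5 h: Q falls from 40 to 21 L/s over 3 intervals.
K = (Q₂/Q₁)^(1/3) = (21/40)^(1/3) = 0.807.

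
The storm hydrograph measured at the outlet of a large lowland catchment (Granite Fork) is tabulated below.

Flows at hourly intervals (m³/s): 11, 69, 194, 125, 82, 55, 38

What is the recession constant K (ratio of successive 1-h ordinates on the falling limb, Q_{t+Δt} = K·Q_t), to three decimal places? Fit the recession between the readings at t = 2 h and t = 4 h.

K ≈ 0.650

Using the recession-limb readings at t = 2 h and t = 4 h: Q falls from 194 to 82 m³/s over 2 intervals.
K = (Q₂/Q₁)^(1/2) = (82/194)^(1/2) = 0.650.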